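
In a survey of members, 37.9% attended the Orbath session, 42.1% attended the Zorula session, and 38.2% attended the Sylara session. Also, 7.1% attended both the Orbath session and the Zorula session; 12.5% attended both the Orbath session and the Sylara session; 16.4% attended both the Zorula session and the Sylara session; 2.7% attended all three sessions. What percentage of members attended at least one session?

P(≥1) = 37.9 + 42.1 + 38.2 − 7.1 − 12.5 − 16.4 + 2.7 = 84.9%

84.9%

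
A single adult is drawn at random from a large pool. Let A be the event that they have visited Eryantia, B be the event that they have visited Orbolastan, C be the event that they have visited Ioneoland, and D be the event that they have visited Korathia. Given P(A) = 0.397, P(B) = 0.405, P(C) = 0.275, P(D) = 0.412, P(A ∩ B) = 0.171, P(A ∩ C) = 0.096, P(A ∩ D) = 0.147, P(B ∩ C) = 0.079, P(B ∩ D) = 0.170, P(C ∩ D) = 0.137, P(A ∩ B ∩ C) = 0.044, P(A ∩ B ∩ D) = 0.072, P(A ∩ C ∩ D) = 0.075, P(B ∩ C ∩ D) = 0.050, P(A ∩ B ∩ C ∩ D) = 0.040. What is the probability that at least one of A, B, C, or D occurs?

P(A ∪ B ∪ C ∪ D) = 0.397 + 0.405 + 0.275 + 0.412 − 0.171 − 0.096 − 0.147 − 0.079 − 0.170 − 0.137 + 0.044 + 0.072 + 0.075 + 0.050 − 0.040 = 0.890

0.890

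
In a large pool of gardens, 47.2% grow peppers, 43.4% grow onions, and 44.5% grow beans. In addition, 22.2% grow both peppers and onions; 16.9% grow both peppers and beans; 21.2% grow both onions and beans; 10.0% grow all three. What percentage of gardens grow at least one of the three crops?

P(at least one) = 47.2 + 43.4 + 44.5 − 22.2 − 16.9 − 21.2 + 10.0 = 84.8%

84.8%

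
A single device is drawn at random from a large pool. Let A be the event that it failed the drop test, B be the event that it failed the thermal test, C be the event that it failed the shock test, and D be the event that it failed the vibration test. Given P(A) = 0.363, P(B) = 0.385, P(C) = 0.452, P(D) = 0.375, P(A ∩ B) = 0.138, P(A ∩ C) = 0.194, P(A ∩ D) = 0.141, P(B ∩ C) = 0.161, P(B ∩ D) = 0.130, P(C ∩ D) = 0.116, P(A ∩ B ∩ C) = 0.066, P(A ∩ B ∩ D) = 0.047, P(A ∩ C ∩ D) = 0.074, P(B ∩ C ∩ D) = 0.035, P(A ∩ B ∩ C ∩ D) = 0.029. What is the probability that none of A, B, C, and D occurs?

P(A ∪ B ∪ C ∪ D) = 0.363 + 0.385 + 0.452 + 0.375 − 0.138 − 0.194 − 0.141 − 0.161 − 0.130 − 0.116 + 0.066 + 0.047 + 0.074 + 0.035 − 0.029 = 0.888
P(none) = 1 − 0.888 = 0.112

0.112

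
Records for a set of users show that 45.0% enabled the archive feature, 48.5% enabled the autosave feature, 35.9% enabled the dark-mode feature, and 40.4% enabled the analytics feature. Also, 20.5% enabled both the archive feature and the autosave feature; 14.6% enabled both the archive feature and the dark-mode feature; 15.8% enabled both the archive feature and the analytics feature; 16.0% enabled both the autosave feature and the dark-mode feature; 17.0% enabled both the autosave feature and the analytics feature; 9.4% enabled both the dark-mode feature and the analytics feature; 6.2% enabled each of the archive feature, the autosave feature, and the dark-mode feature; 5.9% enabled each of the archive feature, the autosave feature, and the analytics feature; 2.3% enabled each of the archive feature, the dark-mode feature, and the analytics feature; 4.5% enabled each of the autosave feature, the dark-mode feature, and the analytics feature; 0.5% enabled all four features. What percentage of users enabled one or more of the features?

P(≥1) = 45.0 + 48.5 + 35.9 + 40.4 − 20.5 − 14.6 − 15.8 − 16.0 − 17.0 − 9.4 + 6.2 + 5.9 + 2.3 + 4.5 − 0.5 = 94.9%

94.9%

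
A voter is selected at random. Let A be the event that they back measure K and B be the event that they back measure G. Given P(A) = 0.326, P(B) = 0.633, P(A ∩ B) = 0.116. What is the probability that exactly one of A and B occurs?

0.727

By inclusion–exclusion (exactly-one form):
P(exactly one) = 0.326 + 0.633 − 2·0.116 = 0.727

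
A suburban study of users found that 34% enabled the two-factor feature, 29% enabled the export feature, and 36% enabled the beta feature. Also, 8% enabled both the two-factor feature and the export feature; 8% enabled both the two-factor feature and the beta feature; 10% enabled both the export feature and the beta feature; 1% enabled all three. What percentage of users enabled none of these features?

26%

By inclusion-exclusion,
P(at least one) = 34 + 29 + 36 − 8 − 8 − 10 + 1 = 74%
P(none) = 100% − 74% = 26%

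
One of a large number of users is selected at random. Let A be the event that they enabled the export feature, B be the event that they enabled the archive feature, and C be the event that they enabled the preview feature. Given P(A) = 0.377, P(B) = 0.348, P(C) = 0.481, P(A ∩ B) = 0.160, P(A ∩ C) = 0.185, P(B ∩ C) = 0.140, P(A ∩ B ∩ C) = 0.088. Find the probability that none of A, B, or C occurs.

Using inclusion–exclusion:
P(A ∪ B ∪ C) = 0.377 + 0.348 + 0.481 − 0.160 − 0.185 − 0.140 + 0.088 = 0.809
P(none) = 1 − 0.809 = 0.191

0.191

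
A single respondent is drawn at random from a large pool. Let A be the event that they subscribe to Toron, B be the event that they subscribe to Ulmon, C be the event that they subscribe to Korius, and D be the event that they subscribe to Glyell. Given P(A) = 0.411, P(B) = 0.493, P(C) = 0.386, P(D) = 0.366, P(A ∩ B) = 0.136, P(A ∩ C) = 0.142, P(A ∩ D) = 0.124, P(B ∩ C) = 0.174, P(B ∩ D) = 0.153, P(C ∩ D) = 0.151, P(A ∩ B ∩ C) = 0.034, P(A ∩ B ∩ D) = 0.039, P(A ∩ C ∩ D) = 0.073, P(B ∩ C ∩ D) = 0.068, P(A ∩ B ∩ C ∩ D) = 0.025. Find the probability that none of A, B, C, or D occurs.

0.035

Apply inclusion-exclusion:
P(A ∪ B ∪ C ∪ D) = 0.411 + 0.493 + 0.386 + 0.366 − 0.136 − 0.142 − 0.124 − 0.174 − 0.153 − 0.151 + 0.034 + 0.039 + 0.073 + 0.068 − 0.025 = 0.965
P(none) = 1 − 0.965 = 0.035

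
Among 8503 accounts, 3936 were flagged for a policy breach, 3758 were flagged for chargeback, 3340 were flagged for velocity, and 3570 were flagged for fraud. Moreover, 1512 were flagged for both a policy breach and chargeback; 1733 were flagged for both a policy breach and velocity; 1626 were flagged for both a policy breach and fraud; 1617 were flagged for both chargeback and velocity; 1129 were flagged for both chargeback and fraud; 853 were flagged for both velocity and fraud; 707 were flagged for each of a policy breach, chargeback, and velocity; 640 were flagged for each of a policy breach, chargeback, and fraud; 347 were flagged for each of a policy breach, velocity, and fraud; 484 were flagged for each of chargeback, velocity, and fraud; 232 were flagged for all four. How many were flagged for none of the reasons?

423

Using inclusion–exclusion:
|union| = 3936 + 3758 + 3340 + 3570 − 1512 − 1733 − 1626 − 1617 − 1129 − 853 + 707 + 640 + 347 + 484 − 232 = 8080
None: 8503 − 8080 = 423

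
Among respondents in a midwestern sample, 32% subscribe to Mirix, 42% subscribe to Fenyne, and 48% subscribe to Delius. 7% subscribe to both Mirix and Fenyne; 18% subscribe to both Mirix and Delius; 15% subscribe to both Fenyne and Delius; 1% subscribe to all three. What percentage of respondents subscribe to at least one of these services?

Apply inclusion-exclusion:
P(≥1) = 32 + 42 + 48 − 7 − 18 − 15 + 1 = 83%

83%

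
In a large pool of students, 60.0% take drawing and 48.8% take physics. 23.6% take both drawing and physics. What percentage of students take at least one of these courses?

85.2%

P(union) = 60.0 + 48.8 − 23.6 = 85.2%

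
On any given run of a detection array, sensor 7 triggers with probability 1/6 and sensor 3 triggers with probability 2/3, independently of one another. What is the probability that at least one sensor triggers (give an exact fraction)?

13/18

P(none) = (1 − 1/6) × (1 − 2/3) = 5/6 × 1/3 = 5/18
P(at least one) = 1 − 5/18 = 13/18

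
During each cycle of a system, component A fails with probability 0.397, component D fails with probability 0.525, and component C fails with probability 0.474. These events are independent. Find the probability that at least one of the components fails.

P(none) = (1 − 0.397) × (1 − 0.525) × (1 − 0.474) = 0.603 × 0.475 × 0.526 = 0.15065955
P(at least one) = 1 − 0.15065955 = 0.84934045

0.84934045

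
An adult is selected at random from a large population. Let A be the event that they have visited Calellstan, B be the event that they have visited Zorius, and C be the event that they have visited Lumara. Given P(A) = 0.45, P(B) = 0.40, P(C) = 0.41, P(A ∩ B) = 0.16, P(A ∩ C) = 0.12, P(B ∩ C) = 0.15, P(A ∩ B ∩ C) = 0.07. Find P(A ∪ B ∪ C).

By inclusion–exclusion:
P(A ∪ B ∪ C) = 0.45 + 0.40 + 0.41 − 0.16 − 0.12 − 0.15 + 0.07 = 0.90

0.90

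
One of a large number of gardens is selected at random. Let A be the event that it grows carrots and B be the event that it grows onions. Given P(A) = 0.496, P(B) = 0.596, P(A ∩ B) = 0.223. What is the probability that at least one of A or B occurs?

0.869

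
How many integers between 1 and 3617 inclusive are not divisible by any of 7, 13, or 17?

Using inclusion–exclusion:
516 + 278 + 212 − 39 − 30 − 16 + 2 = 923
3617 − 923 = 2694

2694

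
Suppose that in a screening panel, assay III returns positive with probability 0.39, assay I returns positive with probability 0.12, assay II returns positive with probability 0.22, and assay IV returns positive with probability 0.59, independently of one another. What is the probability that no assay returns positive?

0.17166864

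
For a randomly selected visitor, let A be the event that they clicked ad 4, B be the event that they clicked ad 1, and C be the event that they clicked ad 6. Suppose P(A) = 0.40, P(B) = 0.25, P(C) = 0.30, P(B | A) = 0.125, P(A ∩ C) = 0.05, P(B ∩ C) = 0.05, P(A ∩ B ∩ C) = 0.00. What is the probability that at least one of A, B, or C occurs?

P(A ∩ B) = P(A)·P(B|A) = 0.40 × 0.125 = 0.05
Using inclusion–exclusion:
P(A ∪ B ∪ C) = 0.40 + 0.25 + 0.30 − 0.05 − 0.05 − 0.05 + 0.00 = 0.80

0.80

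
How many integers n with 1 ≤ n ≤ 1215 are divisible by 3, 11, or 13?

535

floor(1215/3) + floor(1215/11) + floor(1215/13) − floor(1215/33) − floor(1215/39) − floor(1215/143) + floor(1215/429) = 405 + 110 + 93 − 36 − 31 − 8 + 2 = 535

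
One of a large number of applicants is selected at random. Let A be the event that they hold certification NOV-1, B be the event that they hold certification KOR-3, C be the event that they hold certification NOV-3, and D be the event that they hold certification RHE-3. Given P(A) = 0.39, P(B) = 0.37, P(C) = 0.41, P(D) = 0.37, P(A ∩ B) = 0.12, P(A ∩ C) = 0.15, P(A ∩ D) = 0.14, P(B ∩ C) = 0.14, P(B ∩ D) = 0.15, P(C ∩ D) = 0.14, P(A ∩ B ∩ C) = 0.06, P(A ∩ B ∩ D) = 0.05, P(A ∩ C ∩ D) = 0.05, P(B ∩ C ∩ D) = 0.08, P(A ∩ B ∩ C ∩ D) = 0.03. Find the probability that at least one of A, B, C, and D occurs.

0.91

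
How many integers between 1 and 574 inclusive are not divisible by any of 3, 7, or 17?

309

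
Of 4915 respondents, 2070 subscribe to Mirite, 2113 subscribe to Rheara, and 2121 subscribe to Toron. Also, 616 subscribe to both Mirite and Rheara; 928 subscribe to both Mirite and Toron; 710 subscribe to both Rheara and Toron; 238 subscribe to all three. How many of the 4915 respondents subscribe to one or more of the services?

4288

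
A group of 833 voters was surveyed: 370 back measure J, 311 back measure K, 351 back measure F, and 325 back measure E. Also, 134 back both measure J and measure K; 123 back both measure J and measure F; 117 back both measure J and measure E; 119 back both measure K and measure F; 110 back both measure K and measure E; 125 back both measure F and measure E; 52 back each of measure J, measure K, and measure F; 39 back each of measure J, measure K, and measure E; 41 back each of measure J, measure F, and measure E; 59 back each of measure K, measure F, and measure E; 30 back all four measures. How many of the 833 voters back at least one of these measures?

790

Apply inclusion-exclusion:
|union| = 370 + 311 + 351 + 325 − 134 − 123 − 117 − 119 − 110 − 125 + 52 + 39 + 41 + 59 − 30 = 790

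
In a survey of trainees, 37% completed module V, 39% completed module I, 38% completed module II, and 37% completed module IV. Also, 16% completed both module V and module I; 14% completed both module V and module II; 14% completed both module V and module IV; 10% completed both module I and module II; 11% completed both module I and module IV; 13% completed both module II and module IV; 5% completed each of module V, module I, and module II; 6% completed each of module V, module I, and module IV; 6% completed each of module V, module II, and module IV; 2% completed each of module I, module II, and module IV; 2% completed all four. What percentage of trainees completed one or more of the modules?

P(at least one) = 37 + 39 + 38 + 37 − 16 − 14 − 14 − 10 − 11 − 13 + 5 + 6 + 6 + 2 − 2 = 90%

90%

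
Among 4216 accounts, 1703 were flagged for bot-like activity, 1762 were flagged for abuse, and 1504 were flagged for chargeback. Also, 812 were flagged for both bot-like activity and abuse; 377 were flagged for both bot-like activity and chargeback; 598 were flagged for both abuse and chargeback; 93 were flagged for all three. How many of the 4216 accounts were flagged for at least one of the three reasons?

3275

Inclusion–exclusion gives
|at least one| = 1703 + 1762 + 1504 − 812 − 377 − 598 + 93 = 3275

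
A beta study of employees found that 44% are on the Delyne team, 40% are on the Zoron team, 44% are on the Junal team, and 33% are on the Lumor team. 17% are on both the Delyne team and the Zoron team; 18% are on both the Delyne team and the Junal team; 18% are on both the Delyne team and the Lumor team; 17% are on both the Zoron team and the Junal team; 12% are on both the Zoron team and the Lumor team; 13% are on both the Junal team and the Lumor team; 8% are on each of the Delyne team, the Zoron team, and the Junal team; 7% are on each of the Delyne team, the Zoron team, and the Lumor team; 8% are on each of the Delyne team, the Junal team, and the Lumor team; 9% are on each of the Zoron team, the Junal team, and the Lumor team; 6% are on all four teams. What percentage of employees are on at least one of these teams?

92%

P(at least one) = 44 + 40 + 44 + 33 − 17 − 18 − 18 − 17 − 12 − 13 + 8 + 7 + 8 + 9 − 6 = 92%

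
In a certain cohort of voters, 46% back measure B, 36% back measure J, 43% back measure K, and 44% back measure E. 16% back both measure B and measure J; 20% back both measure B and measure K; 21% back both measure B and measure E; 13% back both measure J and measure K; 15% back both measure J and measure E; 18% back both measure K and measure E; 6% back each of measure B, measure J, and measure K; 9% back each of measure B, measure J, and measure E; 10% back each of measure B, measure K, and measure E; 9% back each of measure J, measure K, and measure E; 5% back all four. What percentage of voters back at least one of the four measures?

95%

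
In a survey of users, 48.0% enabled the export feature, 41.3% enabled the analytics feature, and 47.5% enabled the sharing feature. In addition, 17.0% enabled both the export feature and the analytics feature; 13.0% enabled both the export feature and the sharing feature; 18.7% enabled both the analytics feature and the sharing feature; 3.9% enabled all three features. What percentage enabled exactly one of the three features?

51.1%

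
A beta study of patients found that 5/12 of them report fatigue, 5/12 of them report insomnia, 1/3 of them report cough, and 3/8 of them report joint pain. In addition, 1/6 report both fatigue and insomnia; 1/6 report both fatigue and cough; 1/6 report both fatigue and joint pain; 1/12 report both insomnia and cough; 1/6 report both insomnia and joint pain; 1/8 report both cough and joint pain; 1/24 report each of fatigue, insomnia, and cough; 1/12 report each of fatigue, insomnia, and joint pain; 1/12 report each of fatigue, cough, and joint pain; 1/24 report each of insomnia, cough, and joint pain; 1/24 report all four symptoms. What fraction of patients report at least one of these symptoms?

By inclusion–exclusion:
P(at least one) = 5/12 + 5/12 + 1/3 + 3/8 − 1/6 − 1/6 − 1/6 − 1/12 − 1/6 − 1/8 + 1/24 + 1/12 + 1/12 + 1/24 − 1/24 = 7/8

7/8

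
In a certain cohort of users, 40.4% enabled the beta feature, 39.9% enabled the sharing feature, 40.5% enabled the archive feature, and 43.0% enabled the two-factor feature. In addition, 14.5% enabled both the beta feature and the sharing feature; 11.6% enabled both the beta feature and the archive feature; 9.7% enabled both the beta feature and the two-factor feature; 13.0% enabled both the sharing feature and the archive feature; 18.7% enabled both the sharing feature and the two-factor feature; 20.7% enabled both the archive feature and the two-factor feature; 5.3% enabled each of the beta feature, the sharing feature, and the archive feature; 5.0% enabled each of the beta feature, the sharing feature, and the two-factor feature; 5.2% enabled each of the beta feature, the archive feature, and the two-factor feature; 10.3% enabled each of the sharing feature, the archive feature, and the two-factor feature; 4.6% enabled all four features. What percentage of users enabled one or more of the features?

P(union) = 40.4 + 39.9 + 40.5 + 43.0 − 14.5 − 11.6 − 9.7 − 13.0 − 18.7 − 20.7 + 5.3 + 5.0 + 5.2 + 10.3 − 4.6 = 96.8%

96.8%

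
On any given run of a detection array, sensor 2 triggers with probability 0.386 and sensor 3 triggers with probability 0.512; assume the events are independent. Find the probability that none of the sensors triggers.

P(none) = (1 − 0.386) × (1 − 0.512) = 0.614 × 0.488 = 0.299632

0.299632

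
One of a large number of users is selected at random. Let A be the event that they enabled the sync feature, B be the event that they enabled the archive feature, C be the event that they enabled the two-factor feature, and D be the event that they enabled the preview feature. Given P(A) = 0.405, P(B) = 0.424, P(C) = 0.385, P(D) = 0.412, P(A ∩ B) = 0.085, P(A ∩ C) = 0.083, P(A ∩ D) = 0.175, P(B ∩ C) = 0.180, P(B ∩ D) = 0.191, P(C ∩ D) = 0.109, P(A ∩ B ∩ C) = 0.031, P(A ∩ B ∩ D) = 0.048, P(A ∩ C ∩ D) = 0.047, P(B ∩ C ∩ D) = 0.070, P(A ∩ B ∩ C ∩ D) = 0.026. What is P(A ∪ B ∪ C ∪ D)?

0.973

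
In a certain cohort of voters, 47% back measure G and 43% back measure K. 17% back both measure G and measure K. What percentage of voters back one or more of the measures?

Inclusion–exclusion gives
P(union) = 47 + 43 − 17 = 73%

73%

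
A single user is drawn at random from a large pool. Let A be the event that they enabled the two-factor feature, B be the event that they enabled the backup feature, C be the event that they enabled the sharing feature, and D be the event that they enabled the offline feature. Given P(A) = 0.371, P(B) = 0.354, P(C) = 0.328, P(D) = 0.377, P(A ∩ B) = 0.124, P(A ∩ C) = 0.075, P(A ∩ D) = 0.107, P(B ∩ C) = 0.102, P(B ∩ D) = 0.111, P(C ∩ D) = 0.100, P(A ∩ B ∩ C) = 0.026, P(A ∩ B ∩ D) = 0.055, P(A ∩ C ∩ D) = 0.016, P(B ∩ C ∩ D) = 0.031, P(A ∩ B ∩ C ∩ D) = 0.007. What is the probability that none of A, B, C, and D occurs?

0.068

By inclusion-exclusion,
P(A ∪ B ∪ C ∪ D) = 0.371 + 0.354 + 0.328 + 0.377 − 0.124 − 0.075 − 0.107 − 0.102 − 0.111 − 0.100 + 0.026 + 0.055 + 0.016 + 0.031 − 0.007 = 0.932
P(none) = 1 − 0.932 = 0.068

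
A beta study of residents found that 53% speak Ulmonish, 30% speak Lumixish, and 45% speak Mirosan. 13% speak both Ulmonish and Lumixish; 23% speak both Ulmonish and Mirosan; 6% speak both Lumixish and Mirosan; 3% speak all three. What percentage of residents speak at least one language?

89%

Using inclusion–exclusion:
P(union) = 53 + 30 + 45 − 13 − 23 − 6 + 3 = 89%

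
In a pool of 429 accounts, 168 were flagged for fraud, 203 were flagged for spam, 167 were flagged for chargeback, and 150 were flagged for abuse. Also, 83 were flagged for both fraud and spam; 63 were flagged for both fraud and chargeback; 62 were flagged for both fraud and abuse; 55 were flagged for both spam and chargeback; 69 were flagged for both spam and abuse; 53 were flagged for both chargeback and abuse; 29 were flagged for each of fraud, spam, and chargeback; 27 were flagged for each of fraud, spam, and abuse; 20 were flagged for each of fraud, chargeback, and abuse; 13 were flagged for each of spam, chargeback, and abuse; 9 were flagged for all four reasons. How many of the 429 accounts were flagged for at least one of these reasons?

By inclusion-exclusion,
|union| = 168 + 203 + 167 + 150 − 83 − 63 − 62 − 55 − 69 − 53 + 29 + 27 + 20 + 13 − 9 = 383

383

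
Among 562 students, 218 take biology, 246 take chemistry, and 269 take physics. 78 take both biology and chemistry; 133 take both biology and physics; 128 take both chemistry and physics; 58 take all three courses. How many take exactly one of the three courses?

229

Using the inclusion–exclusion count for exactly one event:
|exactly one| = 218 + 246 + 269 − 2·78 − 2·133 − 2·128 + 3·58 = 229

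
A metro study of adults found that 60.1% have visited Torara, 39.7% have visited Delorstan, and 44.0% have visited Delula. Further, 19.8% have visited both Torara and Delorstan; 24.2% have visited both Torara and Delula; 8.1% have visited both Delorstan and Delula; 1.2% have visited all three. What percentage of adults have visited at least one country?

92.9%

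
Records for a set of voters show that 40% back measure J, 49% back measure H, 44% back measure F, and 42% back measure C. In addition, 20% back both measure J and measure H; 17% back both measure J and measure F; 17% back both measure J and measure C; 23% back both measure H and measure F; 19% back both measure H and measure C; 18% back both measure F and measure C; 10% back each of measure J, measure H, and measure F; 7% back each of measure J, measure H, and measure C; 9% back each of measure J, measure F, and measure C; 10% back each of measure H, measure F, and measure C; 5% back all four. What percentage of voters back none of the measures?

8%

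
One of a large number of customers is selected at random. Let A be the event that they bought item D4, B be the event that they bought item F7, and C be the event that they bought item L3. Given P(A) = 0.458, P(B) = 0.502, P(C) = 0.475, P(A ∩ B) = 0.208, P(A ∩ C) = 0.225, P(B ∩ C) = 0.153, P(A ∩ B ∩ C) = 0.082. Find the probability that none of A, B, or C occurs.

0.069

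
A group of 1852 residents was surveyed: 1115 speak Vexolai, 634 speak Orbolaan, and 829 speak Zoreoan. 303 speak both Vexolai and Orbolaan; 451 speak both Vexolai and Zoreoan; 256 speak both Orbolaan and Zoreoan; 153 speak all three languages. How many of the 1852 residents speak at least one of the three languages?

1721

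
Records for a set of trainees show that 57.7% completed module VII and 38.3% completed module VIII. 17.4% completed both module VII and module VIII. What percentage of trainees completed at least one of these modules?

78.6%

P(≥1) = 57.7 + 38.3 − 17.4 = 78.6%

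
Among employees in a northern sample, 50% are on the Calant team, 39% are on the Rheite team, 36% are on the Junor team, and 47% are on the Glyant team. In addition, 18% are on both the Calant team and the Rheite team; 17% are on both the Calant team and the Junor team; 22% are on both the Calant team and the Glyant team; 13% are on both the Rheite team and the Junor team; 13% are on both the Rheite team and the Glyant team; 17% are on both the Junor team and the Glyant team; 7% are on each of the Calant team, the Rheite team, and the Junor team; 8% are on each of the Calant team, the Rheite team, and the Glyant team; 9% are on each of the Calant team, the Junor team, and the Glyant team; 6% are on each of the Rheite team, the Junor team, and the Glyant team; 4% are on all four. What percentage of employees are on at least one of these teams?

98%

Inclusion–exclusion gives
P(at least one) = 50 + 39 + 36 + 47 − 18 − 17 − 22 − 13 − 13 − 17 + 7 + 8 + 9 + 6 − 4 = 98%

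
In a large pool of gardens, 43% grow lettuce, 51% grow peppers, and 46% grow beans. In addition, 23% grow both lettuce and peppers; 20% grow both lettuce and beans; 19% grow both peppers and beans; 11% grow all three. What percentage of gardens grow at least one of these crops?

By inclusion–exclusion:
P(≥1) = 43 + 51 + 46 − 23 − 20 − 19 + 11 = 89%

89%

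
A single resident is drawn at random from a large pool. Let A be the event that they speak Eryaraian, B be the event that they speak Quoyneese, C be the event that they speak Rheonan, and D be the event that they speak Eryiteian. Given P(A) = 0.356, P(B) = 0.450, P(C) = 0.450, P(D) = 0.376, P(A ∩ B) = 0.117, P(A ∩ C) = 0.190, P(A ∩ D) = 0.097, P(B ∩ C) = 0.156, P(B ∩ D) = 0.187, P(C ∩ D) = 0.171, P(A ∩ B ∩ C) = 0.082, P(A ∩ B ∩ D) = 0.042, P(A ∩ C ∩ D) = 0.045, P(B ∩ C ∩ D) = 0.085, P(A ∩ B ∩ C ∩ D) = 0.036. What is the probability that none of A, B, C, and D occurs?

Inclusion–exclusion gives
P(A ∪ B ∪ C ∪ D) = 0.356 + 0.450 + 0.450 + 0.376 − 0.117 − 0.190 − 0.097 − 0.156 − 0.187 − 0.171 + 0.082 + 0.042 + 0.045 + 0.085 − 0.036 = 0.932
P(none) = 1 − 0.932 = 0.068

0.068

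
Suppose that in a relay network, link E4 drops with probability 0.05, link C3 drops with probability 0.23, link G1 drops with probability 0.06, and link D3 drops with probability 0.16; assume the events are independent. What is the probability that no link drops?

P(none) = (1 − 0.05) × (1 − 0.23) × (1 − 0.06) × (1 − 0.16) = 0.95 × 0.77 × 0.94 × 0.84 = 0.5775924

0.5775924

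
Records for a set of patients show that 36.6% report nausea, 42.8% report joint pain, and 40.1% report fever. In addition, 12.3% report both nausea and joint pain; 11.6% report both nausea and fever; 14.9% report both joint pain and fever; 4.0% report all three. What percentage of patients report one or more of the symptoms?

By inclusion-exclusion,
P(≥1) = 36.6 + 42.8 + 40.1 − 12.3 − 11.6 − 14.9 + 4.0 = 84.7%

84.7%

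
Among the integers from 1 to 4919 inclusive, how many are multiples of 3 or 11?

1937

Inclusion–exclusion gives
⌊4919/3⌋ + ⌊4919/11⌋ − ⌊4919/33⌋ = 1639 + 447 − 149 = 1937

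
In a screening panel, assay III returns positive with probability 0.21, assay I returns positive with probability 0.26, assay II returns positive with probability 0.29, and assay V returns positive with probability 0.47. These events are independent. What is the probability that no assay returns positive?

0.21998498

P(none) = (1 − 0.21) × (1 − 0.26) × (1 − 0.29) × (1 − 0.47) = 0.79 × 0.74 × 0.71 × 0.53 = 0.21998498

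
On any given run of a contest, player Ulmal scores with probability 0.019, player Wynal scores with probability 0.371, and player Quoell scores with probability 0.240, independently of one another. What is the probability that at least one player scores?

P(none) = (1 − 0.019) × (1 − 0.371) × (1 − 0.240) = 0.981 × 0.629 × 0.760 = 0.46895724
P(at least one) = 1 − 0.46895724 = 0.53104276

0.53104276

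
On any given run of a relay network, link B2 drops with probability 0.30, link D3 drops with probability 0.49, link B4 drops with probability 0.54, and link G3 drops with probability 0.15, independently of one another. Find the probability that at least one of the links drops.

P(none) = (1 − 0.30) × (1 − 0.49) × (1 − 0.54) × (1 − 0.15) = 0.70 × 0.51 × 0.46 × 0.85 = 0.139587
P(at least one) = 1 − 0.139587 = 0.860413

0.860413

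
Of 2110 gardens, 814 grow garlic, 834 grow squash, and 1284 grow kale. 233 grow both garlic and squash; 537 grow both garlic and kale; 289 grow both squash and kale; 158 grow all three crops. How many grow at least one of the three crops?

2031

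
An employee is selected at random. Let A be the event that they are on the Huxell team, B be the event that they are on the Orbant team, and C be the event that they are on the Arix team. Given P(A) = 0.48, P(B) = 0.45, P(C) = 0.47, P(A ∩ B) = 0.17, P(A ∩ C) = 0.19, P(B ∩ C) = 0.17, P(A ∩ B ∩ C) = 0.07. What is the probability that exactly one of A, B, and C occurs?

0.55

Using the inclusion–exclusion count for exactly one event:
P(exactly one) = 0.48 + 0.45 + 0.47 − 2·0.17 − 2·0.19 − 2·0.17 + 3·0.07 = 0.55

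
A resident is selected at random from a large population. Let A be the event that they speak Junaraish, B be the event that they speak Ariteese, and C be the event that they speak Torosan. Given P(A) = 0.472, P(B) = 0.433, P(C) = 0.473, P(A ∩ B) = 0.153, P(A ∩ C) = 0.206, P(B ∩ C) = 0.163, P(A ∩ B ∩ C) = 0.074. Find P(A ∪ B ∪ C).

By inclusion–exclusion:
P(A ∪ B ∪ C) = 0.472 + 0.433 + 0.473 − 0.153 − 0.206 − 0.163 + 0.074 = 0.930

0.930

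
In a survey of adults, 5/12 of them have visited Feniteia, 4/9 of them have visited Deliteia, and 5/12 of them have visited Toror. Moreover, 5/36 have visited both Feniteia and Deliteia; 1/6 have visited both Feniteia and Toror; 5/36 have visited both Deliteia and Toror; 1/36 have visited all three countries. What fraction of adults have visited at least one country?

31/36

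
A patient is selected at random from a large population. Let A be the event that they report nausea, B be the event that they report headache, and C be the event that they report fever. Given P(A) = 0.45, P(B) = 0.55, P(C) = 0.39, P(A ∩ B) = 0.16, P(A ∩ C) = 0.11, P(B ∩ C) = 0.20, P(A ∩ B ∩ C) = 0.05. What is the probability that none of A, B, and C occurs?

P(A ∪ B ∪ C) = 0.45 + 0.55 + 0.39 − 0.16 − 0.11 − 0.20 + 0.05 = 0.97
P(none) = 1 − 0.97 = 0.03

0.03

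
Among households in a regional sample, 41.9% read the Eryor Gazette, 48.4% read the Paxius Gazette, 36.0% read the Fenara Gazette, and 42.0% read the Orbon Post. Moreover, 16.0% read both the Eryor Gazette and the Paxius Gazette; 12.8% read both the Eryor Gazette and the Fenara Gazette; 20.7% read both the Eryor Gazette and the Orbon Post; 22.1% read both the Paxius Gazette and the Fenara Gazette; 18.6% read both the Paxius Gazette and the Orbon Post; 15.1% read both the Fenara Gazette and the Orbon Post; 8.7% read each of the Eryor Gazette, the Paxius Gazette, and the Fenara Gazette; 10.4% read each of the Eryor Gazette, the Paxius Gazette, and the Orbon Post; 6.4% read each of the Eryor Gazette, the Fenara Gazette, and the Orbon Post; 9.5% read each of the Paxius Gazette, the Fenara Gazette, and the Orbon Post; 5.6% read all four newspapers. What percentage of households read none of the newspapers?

7.6%

Inclusion–exclusion gives
P(≥1) = 41.9 + 48.4 + 36.0 + 42.0 − 16.0 − 12.8 − 20.7 − 22.1 − 18.6 − 15.1 + 8.7 + 10.4 + 6.4 + 9.5 − 5.6 = 92.4%
P(none) = 100% − 92.4% = 7.6%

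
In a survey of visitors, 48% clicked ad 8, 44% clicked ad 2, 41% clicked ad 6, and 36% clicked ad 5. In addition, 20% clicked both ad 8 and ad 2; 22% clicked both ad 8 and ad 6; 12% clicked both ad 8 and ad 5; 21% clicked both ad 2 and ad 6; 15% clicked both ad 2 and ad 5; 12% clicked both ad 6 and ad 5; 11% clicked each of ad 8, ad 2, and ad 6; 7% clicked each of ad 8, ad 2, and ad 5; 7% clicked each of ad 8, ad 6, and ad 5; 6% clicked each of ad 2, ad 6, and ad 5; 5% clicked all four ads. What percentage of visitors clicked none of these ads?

7%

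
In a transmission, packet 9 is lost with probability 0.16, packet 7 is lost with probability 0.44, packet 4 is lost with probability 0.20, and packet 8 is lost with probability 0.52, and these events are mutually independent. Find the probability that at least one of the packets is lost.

Since the events are independent, P(none) is the product of the individual non-occurrence probabilities.
P(none) = (1 − 0.16) × (1 − 0.44) × (1 − 0.20) × (1 − 0.52) = 0.84 × 0.56 × 0.80 × 0.48 = 0.1806336
P(at least one) = 1 − 0.1806336 = 0.8193664

0.8193664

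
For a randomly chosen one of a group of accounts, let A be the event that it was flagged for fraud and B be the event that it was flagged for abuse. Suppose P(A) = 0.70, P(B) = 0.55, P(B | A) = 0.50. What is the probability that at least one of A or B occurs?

0.90

P(A ∩ B) = P(A)·P(B|A) = 0.70 × 0.50 = 0.35
Apply inclusion-exclusion:
P(A ∪ B) = 0.70 + 0.55 − 0.35 = 0.90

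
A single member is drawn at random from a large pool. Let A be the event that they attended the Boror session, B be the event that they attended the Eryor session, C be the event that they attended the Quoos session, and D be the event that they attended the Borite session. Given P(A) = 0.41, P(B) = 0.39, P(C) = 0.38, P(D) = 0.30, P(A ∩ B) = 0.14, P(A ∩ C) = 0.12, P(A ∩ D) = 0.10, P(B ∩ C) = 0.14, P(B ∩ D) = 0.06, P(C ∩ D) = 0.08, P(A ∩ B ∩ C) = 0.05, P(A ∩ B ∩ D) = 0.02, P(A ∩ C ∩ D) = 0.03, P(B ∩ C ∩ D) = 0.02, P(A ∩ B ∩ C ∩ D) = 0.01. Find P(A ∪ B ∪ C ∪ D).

0.95

By inclusion-exclusion,
P(A ∪ B ∪ C ∪ D) = 0.41 + 0.39 + 0.38 + 0.30 − 0.14 − 0.12 − 0.10 − 0.14 − 0.06 − 0.08 + 0.05 + 0.02 + 0.03 + 0.02 − 0.01 = 0.95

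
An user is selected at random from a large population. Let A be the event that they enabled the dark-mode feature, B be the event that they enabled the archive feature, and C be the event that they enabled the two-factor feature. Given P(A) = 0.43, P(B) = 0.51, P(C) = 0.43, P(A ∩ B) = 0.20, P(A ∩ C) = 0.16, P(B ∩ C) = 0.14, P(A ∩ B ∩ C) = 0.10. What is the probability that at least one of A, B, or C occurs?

Apply inclusion-exclusion:
P(A ∪ B ∪ C) = 0.43 + 0.51 + 0.43 − 0.20 − 0.16 − 0.14 + 0.10 = 0.97

0.97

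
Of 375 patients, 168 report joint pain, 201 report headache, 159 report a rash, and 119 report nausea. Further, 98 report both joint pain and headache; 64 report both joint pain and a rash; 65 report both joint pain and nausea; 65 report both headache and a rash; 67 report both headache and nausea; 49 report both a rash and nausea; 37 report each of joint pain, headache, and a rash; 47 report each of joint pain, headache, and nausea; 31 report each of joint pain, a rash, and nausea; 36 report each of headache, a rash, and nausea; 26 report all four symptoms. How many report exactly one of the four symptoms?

180

Using the inclusion–exclusion count for exactly one event:
N(exactly one) = 168 + 201 + 159 + 119 − 2·98 − 2·64 − 2·65 − 2·65 − 2·67 − 2·49 + 3·37 + 3·47 + 3·31 + 3·36 − 4·26 = 180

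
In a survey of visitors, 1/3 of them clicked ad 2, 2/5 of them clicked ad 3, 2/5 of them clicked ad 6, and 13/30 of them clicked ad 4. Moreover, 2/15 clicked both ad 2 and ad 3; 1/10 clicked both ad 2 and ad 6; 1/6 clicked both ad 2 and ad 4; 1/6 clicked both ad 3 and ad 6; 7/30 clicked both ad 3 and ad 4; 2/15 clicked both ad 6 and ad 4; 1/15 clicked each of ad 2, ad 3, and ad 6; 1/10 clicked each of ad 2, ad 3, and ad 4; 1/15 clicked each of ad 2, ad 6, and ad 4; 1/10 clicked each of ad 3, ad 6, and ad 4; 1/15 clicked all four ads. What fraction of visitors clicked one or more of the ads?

9/10

P(union) = 1/3 + 2/5 + 2/5 + 13/30 − 2/15 − 1/10 − 1/6 − 1/6 − 7/30 − 2/15 + 1/15 + 1/10 + 1/15 + 1/10 − 1/15 = 9/10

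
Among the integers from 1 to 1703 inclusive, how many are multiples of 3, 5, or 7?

924

567 + 340 + 243 − 113 − 81 − 48 + 16 = 924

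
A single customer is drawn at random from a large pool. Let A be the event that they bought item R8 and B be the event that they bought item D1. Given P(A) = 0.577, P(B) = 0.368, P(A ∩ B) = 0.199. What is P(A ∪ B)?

Inclusion–exclusion gives
P(A ∪ B) = 0.577 + 0.368 − 0.199 = 0.746

0.746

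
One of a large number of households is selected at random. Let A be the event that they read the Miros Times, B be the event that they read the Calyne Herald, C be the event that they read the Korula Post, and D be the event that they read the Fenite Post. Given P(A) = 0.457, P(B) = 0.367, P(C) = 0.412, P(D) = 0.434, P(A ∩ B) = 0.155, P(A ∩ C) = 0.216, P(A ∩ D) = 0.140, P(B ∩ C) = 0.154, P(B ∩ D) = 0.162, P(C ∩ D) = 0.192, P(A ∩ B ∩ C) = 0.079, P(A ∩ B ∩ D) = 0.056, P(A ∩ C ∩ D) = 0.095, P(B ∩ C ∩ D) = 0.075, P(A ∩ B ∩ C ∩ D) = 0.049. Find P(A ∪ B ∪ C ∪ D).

P(A ∪ B ∪ C ∪ D) = 0.457 + 0.367 + 0.412 + 0.434 − 0.155 − 0.216 − 0.140 − 0.154 − 0.162 − 0.192 + 0.079 + 0.056 + 0.095 + 0.075 − 0.049 = 0.907

0.907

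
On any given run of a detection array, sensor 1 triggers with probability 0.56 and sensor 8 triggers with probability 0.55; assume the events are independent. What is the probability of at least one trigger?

P(none) = (1 − 0.56) × (1 − 0.55) = 0.44 × 0.45 = 0.198
P(at least one) = 1 − 0.198 = 0.802

0.802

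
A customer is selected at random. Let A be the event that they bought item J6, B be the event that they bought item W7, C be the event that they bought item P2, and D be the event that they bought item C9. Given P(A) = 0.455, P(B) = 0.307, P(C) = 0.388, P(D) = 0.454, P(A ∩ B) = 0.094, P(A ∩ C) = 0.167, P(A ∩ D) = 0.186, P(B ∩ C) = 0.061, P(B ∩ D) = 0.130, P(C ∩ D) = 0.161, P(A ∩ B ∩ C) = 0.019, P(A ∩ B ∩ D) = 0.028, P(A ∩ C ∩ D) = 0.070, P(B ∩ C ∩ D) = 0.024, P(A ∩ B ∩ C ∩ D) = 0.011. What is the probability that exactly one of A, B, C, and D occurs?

By inclusion–exclusion (exactly-one form):
P(exactly one) = 0.455 + 0.307 + 0.388 + 0.454 − 2·0.094 − 2·0.167 − 2·0.186 − 2·0.061 − 2·0.130 − 2·0.161 + 3·0.019 + 3·0.028 + 3·0.070 + 3·0.024 − 4·0.011 = 0.385

0.385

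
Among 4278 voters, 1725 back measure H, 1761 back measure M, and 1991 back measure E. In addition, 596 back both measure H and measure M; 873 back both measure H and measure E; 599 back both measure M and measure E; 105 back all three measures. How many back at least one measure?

3514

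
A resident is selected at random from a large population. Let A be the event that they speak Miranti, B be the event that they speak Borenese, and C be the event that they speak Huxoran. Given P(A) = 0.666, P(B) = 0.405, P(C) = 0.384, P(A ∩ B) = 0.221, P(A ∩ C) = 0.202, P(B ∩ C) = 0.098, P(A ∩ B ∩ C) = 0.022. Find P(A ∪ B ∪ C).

Apply inclusion-exclusion:
P(A ∪ B ∪ C) = 0.666 + 0.405 + 0.384 − 0.221 − 0.202 − 0.098 + 0.022 = 0.956

0.956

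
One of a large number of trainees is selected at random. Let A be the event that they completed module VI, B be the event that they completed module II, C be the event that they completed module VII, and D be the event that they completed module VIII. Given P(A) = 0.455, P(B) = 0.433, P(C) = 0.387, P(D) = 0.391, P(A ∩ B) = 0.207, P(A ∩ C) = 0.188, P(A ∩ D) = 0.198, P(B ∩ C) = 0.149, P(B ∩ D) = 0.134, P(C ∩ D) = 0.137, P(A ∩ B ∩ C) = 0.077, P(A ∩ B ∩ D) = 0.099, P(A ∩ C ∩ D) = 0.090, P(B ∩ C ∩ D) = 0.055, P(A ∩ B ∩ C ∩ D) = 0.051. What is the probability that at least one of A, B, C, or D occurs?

By inclusion-exclusion,
P(A ∪ B ∪ C ∪ D) = 0.455 + 0.433 + 0.387 + 0.391 − 0.207 − 0.188 − 0.198 − 0.149 − 0.134 − 0.137 + 0.077 + 0.099 + 0.090 + 0.055 − 0.051 = 0.923

0.923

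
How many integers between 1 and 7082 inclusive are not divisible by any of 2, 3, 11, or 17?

Using inclusion–exclusion:
floor(7082/2) + floor(7082/3) + floor(7082/11) + floor(7082/17) − floor(7082/6) − floor(7082/22) − floor(7082/34) − floor(7082/33) − floor(7082/51) − floor(7082/187) + floor(7082/66) + floor(7082/102) + floor(7082/374) + floor(7082/561) − floor(7082/1122) = 3541 + 2360 + 643 + 416 − 1180 − 321 − 208 − 214 − 138 − 37 + 107 + 69 + 18 + 12 − 6 = 5062
7082 − 5062 = 2020

2020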